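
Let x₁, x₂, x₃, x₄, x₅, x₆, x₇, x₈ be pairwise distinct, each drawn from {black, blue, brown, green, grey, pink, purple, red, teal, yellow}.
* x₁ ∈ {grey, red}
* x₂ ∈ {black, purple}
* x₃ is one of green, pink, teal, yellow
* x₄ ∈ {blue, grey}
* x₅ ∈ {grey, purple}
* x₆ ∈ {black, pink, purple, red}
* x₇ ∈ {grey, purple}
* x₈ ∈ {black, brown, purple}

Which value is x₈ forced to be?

x₅ and x₇ between them cover only {grey, purple} — a naked pair. Remove those values from x₁, x₂, x₄, x₆, x₈.
x₁ must be red (only option left). Eliminate red elsewhere: x₆.
x₂ must be black (only option left). Remove black from x₆, x₈.
So x₈ = brown.

brown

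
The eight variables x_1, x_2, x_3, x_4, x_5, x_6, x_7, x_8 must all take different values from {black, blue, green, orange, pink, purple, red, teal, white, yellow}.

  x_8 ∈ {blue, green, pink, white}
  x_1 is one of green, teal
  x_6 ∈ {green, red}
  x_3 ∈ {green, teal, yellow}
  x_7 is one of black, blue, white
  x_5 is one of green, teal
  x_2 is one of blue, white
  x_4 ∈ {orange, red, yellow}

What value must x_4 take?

x_1 and x_5 between them cover only {green, teal} — a naked pair. Remove those values from x_3, x_6, x_8.
x_3's domain is down to {yellow}, so x_3 = yellow. Strike yellow from x_4.
x_6 has just one choice, so x_6 = red. Remove red from x_4.
So x_4 = orange.

orange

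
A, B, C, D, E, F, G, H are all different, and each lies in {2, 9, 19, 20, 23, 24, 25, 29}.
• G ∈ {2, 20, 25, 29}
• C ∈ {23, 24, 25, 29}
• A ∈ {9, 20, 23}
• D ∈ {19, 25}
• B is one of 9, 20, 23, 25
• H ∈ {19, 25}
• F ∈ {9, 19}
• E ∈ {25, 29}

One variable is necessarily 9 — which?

The 8 variables together cover exactly {2, 9, 19, 20, 23, 24, 25, 29} — 8 values for 8 variables — and 2 appears only in G's list, so G = 2.
The 7 still-open variables together cover exactly {9, 19, 20, 23, 24, 25, 29} — 7 values for 7 variables — and 24 appears only in C's list, so C = 24.
The 6 still-open variables together cover exactly {9, 19, 20, 23, 25, 29} — 6 values for 6 variables — and 29 appears only in E's list, so E = 29.
D and H share exactly the 2 values {19, 25}; by pigeonhole those values go to them, so strike 19, 25 from B, F.

F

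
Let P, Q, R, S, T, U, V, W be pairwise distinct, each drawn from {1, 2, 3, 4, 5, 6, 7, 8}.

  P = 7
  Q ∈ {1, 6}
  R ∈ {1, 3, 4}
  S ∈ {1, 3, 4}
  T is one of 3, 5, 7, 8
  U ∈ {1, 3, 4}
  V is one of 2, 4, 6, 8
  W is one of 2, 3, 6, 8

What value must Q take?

6

P's domain is down to {7}, so P = 7. Eliminate 7 elsewhere: T.
Among the 7 still-open variables, 5 fits only T (and all 7 values in {1, 2, 3, 4, 5, 6, 8} must be used), so T = 5.
R, S, U between them cover only {1, 3, 4} — a naked triple. Remove those values from Q, V, W.
So Q = 6.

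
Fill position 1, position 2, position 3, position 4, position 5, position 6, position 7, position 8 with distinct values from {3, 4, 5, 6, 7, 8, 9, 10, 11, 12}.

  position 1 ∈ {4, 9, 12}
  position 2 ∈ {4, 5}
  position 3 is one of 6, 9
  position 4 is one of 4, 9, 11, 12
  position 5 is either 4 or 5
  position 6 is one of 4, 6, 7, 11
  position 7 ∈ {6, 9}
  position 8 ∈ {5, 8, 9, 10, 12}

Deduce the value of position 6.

7

position 2 and position 5 between them cover only {4, 5} — a naked pair. Remove those values from position 1, position 4, position 6, position 8.
position 3 and position 7 between them cover only {6, 9} — a naked pair. Remove those values from position 1, position 4, position 6, position 8.
position 1's domain is down to {12}, so position 1 = 12. Remove 12 from position 4, position 8.
position 4 must be 11 (only option left). Strike 11 from position 6.
So position 6 = 7.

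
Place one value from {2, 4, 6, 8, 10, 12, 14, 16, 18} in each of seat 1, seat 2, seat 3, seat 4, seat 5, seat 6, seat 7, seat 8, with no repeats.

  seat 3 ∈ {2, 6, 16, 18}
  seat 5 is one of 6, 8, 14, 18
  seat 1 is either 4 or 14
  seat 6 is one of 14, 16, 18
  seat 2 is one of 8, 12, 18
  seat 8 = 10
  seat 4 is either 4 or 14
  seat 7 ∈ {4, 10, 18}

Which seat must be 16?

seat 6

seat 8 must be 10 (only option left). Strike 10 from seat 7.
seat 1 and seat 4 between them cover only {4, 14} — a naked pair. Remove those values from seat 5, seat 6, seat 7.
seat 7's domain is down to {18}, so seat 7 = 18. So seat 2, seat 3, seat 5, seat 6 can't be 18.
So 16 goes to seat 6.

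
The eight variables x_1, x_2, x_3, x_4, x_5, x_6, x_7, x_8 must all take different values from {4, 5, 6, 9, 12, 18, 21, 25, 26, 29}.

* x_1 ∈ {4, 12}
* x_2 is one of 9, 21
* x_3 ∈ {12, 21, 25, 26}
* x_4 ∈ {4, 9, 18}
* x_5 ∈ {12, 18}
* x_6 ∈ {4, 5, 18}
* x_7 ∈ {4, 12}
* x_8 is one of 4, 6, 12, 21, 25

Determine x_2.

x_1 and x_7 share exactly the 2 values {4, 12}; by pigeonhole those values go to them, so strike 4, 12 from x_3, x_4, x_5, x_6, x_8.
That leaves x_5 = 18. Strike 18 from x_4, x_6.
x_6's domain is down to {5}, so x_6 = 5.
x_4 has just one choice, so x_4 = 9. Strike 9 from x_2.
So x_2 = 21.

21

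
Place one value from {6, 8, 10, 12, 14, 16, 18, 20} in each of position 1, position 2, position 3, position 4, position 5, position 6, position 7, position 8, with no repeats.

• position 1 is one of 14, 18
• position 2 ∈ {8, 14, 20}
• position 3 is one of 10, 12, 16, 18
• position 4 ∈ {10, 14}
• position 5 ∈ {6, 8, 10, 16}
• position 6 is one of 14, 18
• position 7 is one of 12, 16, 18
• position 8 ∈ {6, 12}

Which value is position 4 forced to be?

10

Among the 8 variables, 20 fits only position 2 (and all 8 values in {6, 8, 10, 12, 14, 16, 18, 20} must be used), so position 2 = 20.
The 7 still-open variables together cover exactly {6, 8, 10, 12, 14, 16, 18} — 7 values for 7 variables — and 8 appears only in position 5's list, so position 5 = 8.
Among the 6 still-open variables, 6 fits only position 8 (and all 6 values in {6, 10, 12, 14, 16, 18} must be used), so position 8 = 6.
position 1 and position 6 share exactly the 2 values {14, 18}; by pigeonhole those values go to them, so strike 14, 18 from position 3, position 4, position 7.
So position 4 = 10.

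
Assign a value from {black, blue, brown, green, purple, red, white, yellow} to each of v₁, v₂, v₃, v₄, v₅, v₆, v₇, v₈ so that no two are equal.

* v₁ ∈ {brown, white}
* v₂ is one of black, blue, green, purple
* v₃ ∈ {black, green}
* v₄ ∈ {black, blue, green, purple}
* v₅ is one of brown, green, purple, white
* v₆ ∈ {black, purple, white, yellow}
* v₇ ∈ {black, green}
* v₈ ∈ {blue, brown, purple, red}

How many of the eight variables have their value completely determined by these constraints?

The 8 variables draw from only 8 values {black, blue, brown, green, purple, red, white, yellow}, so each is used; only v₈ can be red, hence v₈ = red.
The 7 still-open variables draw from only 7 values {black, blue, brown, green, purple, white, yellow}, so each is used; only v₆ can be yellow, hence v₆ = yellow.
v₃ and v₇ share exactly the 2 values {black, green}; by pigeonhole those values go to them, so strike black, green from v₂, v₄, v₅.
The 2 variables v₂ and v₄ are confined to {blue, purple}, which locks those values in; drop them from v₅.
Determined: v₆=yellow, v₈=red. The other variables each still have more than one consistent value. That makes 2.

2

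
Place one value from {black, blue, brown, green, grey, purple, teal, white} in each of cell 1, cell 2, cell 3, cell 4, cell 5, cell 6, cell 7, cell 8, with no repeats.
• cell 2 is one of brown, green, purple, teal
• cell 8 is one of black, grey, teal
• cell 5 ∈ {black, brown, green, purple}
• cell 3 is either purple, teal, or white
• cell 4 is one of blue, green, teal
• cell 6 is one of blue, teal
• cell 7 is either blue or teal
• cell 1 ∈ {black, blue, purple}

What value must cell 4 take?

The 8 variables draw from only 8 values {black, blue, brown, green, grey, purple, teal, white}, so each is used; only cell 8 can be grey, hence cell 8 = grey.
The 7 still-open variables together cover exactly {black, blue, brown, green, purple, teal, white} — 7 values for 7 variables — and white appears only in cell 3's list, so cell 3 = white.
The 2 variables cell 6 and cell 7 are confined to {blue, teal}, which locks those values in; drop them from cell 1, cell 2, cell 4.
So cell 4 = green.

green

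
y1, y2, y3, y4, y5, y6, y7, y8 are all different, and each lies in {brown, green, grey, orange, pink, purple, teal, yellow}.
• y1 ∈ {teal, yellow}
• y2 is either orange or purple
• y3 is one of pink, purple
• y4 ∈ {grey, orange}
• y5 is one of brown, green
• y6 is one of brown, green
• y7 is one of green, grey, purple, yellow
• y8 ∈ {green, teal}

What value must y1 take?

Among the 8 variables, pink fits only y3 (and all 8 values in {brown, green, grey, orange, pink, purple, teal, yellow} must be used), so y3 = pink.
The 2 variables y5 and y6 are confined to {brown, green}, which locks those values in; drop them from y7, y8.
y8's domain is down to {teal}, so y8 = teal. Strike teal from y1.
So y1 = yellow.

yellow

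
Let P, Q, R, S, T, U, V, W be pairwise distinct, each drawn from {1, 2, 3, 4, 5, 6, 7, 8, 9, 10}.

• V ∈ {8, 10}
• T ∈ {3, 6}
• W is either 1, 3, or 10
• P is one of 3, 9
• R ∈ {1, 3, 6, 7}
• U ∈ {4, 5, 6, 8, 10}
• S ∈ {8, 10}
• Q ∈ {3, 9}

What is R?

The 2 variables P and Q are confined to {3, 9}, which locks those values in; drop them from R, T, W.
T must be 6 (only option left). So R, U can't be 6.
S and V between them cover only {8, 10} — a naked pair. Remove those values from U, W.
W's domain is down to {1}, so W = 1. So R can't be 1.
So R = 7.

7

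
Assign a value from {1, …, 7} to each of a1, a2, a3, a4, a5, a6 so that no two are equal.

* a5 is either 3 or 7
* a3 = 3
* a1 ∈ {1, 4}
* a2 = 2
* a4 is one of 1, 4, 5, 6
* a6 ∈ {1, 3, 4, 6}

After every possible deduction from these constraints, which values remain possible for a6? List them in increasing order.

1, 4, 6

a2 must be 2 (only option left).
a3 has just one choice, so a3 = 3. So a5, a6 can't be 3.
a5 must be 7 (only option left).
No further eliminations apply; a6 can still be any of 1, 4, 6.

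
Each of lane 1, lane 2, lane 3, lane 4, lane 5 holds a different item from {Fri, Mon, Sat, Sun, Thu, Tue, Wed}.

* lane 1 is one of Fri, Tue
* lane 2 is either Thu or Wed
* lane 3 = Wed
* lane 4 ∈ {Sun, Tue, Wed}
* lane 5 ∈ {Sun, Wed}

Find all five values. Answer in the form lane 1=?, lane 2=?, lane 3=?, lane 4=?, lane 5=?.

lane 3's domain is down to {Wed}, so lane 3 = Wed. So lane 2, lane 4, lane 5 can't be Wed.
lane 5 has just one choice, so lane 5 = Sun. So lane 4 can't be Sun.
That leaves lane 2 = Thu.
lane 4 has just one choice, so lane 4 = Tue. Remove Tue from lane 1.
lane 1 has just one choice, so lane 1 = Fri.

lane 1=Fri, lane 2=Thu, lane 3=Wed, lane 4=Tue, lane 5=Sun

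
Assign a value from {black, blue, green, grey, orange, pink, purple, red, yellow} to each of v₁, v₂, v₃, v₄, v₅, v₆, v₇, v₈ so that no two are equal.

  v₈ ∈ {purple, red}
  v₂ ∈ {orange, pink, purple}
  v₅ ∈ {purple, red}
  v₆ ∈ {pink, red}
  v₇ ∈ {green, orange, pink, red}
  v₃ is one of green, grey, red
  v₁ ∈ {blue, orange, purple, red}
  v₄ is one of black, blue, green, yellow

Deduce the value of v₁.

blue

v₅ and v₈ share exactly the 2 values {purple, red}; by pigeonhole those values go to them, so strike purple, red from v₁, v₂, v₃, v₆, v₇.
v₆ has just one choice, so v₆ = pink. So v₂, v₇ can't be pink.
v₂'s domain is down to {orange}, so v₂ = orange. So v₁, v₇ can't be orange.
So v₁ = blue.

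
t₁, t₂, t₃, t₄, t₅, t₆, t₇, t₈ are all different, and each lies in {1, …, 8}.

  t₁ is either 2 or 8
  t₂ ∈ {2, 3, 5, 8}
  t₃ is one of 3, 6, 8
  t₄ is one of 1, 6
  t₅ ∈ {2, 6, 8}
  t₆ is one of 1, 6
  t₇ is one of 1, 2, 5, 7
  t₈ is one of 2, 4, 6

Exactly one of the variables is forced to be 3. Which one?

The 8 variables together cover exactly {1, 2, 3, 4, 5, 6, 7, 8} — 8 values for 8 variables — and 4 appears only in t₈'s list, so t₈ = 4.
Among the 7 still-open variables, 7 fits only t₇ (and all 7 values in {1, 2, 3, 5, 6, 7, 8} must be used), so t₇ = 7.
Among the 6 still-open variables, 5 fits only t₂ (and all 6 values in {1, 2, 3, 5, 6, 8} must be used), so t₂ = 5.
The 5 still-open variables together cover exactly {1, 2, 3, 6, 8} — 5 values for 5 variables — and 3 appears only in t₃'s list, so t₃ = 3.

t₃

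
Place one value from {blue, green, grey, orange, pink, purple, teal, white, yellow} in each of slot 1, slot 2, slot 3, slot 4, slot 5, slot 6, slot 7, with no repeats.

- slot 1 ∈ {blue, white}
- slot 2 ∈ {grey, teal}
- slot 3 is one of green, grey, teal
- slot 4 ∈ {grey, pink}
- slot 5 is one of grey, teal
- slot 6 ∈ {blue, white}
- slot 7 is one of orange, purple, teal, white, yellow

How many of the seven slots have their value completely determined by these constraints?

The 2 variables slot 1 and slot 6 are confined to {blue, white}, which locks those values in; drop them from slot 7.
slot 2 and slot 5 between them cover only {grey, teal} — a naked pair. Remove those values from slot 3, slot 4, slot 7.
slot 3's domain is down to {green}, so slot 3 = green.
slot 4 must be pink (only option left).
Determined: slot 3=green, slot 4=pink. The other slots each still have more than one consistent value. That makes 2.

2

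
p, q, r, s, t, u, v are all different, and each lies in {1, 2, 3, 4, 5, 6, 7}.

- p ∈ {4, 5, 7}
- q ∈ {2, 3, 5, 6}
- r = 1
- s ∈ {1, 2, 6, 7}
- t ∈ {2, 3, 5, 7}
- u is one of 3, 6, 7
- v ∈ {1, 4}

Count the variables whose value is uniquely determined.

r must be 1 (only option left). So s, v can't be 1.
v must be 4 (only option left). Remove 4 from p.
Determined: r=1, v=4. The other variables each still have more than one consistent value. That makes 2.

2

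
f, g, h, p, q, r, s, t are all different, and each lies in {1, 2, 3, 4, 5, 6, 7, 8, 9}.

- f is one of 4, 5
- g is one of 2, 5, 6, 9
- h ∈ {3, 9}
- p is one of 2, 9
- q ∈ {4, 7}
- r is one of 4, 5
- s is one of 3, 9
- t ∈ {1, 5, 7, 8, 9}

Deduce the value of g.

The 2 variables f and r are confined to {4, 5}, which locks those values in; drop them from g, q, t.
q must be 7 (only option left). Strike 7 from t.
h and s share exactly the 2 values {3, 9}; by pigeonhole those values go to them, so strike 3, 9 from g, p, t.
p has just one choice, so p = 2. Eliminate 2 elsewhere: g.
So g = 6.

6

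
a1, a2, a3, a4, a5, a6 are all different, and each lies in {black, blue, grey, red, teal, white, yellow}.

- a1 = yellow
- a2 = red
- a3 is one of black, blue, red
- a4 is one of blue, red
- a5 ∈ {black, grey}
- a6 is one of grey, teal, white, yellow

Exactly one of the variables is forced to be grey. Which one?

a5

a1 must be yellow (only option left). So a6 can't be yellow.
a2 has just one choice, so a2 = red. Strike red from a3, a4.
That leaves a4 = blue. Eliminate blue elsewhere: a3.
That leaves a3 = black. Strike black from a5.
So grey goes to a5.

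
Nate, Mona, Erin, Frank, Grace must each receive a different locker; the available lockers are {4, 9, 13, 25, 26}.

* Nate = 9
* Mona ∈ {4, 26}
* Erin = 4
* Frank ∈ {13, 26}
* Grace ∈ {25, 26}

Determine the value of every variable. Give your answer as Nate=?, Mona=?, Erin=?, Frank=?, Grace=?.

Nate must be 9 (only option left).
Erin's domain is down to {4}, so Erin = 4. Eliminate 4 elsewhere: Mona.
Mona must be 26 (only option left). So Frank, Grace can't be 26.
That leaves Frank = 13.
Grace has just one choice, so Grace = 25.

Nate=9, Mona=26, Erin=4, Frank=13, Grace=25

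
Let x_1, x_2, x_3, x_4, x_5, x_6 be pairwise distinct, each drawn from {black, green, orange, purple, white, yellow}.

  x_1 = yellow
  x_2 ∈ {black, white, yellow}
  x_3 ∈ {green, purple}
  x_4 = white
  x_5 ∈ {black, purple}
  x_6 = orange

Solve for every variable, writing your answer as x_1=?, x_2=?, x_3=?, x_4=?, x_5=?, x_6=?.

x_1=yellow, x_2=black, x_3=green, x_4=white, x_5=purple, x_6=orange

x_1 has just one choice, so x_1 = yellow. Eliminate yellow elsewhere: x_2.
x_4 must be white (only option left). Strike white from x_2.
x_6 must be orange (only option left).
x_2 must be black (only option left). Remove black from x_5.
x_5 has just one choice, so x_5 = purple. Eliminate purple elsewhere: x_3.
x_3's domain is down to {green}, so x_3 = green.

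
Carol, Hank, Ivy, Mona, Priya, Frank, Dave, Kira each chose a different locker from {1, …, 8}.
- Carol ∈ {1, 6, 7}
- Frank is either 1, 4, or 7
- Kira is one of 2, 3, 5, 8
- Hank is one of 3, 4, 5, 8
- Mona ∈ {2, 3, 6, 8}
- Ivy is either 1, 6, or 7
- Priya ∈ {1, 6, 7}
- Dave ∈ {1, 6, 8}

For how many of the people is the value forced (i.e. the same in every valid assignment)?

2

The 3 variables Carol, Ivy, Priya are confined to {1, 6, 7}, which locks those values in; drop them from Mona, Frank, Dave.
That leaves Frank = 4. Strike 4 from Hank.
Dave's domain is down to {8}, so Dave = 8. Strike 8 from Hank, Mona, Kira.
Determined: Frank=4, Dave=8. The other people each still have more than one consistent value. That makes 2.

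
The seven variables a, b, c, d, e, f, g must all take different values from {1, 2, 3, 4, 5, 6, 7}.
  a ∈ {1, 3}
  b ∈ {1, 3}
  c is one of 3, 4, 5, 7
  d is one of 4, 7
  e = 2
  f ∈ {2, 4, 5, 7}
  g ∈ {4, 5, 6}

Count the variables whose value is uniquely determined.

2

e must be 2 (only option left). Remove 2 from f.
The 6 still-open variables together cover exactly {1, 3, 4, 5, 6, 7} — 6 values for 6 variables — and 6 appears only in g's list, so g = 6.
The 2 variables a and b are confined to {1, 3}, which locks those values in; drop them from c.
Determined: e=2, g=6. The other variables each still have more than one consistent value. That makes 2.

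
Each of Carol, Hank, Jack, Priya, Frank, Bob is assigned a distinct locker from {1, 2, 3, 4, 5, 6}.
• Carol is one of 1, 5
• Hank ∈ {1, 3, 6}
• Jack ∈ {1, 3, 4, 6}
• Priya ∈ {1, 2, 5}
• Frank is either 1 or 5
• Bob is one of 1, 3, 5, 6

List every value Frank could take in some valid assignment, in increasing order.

1, 5

Among the 6 variables, 2 fits only Priya (and all 6 values in {1, 2, 3, 4, 5, 6} must be used), so Priya = 2.
Among the 5 still-open variables, 4 fits only Jack (and all 5 values in {1, 3, 4, 5, 6} must be used), so Jack = 4.
Carol and Frank share exactly the 2 values {1, 5}; by pigeonhole those values go to them, so strike 1, 5 from Hank, Bob.
No further eliminations apply; Frank can still be any of 1, 5.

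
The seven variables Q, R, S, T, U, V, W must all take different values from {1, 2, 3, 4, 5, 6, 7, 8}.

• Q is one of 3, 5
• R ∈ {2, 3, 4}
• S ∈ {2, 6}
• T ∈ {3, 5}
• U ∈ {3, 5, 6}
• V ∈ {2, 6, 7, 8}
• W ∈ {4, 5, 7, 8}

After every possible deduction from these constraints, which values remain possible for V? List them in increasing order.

The 2 variables Q and T are confined to {3, 5}, which locks those values in; drop them from R, U, W.
That leaves U = 6. Strike 6 from S, V.
S must be 2 (only option left). Eliminate 2 elsewhere: R, V.
That leaves R = 4. Eliminate 4 elsewhere: W.
No further eliminations apply; V can still be any of 7, 8.

7, 8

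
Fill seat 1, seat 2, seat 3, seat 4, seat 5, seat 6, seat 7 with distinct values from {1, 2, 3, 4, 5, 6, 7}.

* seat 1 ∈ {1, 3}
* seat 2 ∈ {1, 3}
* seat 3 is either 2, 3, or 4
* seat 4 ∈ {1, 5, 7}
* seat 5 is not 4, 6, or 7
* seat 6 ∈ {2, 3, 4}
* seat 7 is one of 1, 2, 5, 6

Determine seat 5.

Among the 7 variables, 6 fits only seat 7 (and all 7 values in {1, 2, 3, 4, 5, 6, 7} must be used), so seat 7 = 6.
The 6 still-open variables together cover exactly {1, 2, 3, 4, 5, 7} — 6 values for 6 variables — and 7 appears only in seat 4's list, so seat 4 = 7.
The 5 still-open variables draw from only 5 values {1, 2, 3, 4, 5}, so each is used; only seat 5 can be 5, hence seat 5 = 5.

5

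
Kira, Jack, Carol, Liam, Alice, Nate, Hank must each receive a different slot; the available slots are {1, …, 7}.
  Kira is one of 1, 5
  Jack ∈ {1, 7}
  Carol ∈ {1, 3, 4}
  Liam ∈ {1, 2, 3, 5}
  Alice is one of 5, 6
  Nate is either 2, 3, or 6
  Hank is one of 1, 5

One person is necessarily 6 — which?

Alice

The 7 variables draw from only 7 values {1, 2, 3, 4, 5, 6, 7}, so each is used; only Carol can be 4, hence Carol = 4.
Among the 6 still-open variables, 7 fits only Jack (and all 6 values in {1, 2, 3, 5, 6, 7} must be used), so Jack = 7.
Kira and Hank share exactly the 2 values {1, 5}; by pigeonhole those values go to them, so strike 1, 5 from Liam, Alice.
So 6 goes to Alice.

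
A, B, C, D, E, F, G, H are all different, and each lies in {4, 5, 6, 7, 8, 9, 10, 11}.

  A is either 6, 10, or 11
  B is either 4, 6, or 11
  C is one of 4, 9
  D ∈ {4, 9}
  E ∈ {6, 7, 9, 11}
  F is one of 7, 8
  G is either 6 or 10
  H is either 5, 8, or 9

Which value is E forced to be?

7

The 8 variables draw from only 8 values {4, 5, 6, 7, 8, 9, 10, 11}, so each is used; only H can be 5, hence H = 5.
The 7 still-open variables together cover exactly {4, 6, 7, 8, 9, 10, 11} — 7 values for 7 variables — and 8 appears only in F's list, so F = 8.
The 6 still-open variables draw from only 6 values {4, 6, 7, 9, 10, 11}, so each is used; only E can be 7, hence E = 7.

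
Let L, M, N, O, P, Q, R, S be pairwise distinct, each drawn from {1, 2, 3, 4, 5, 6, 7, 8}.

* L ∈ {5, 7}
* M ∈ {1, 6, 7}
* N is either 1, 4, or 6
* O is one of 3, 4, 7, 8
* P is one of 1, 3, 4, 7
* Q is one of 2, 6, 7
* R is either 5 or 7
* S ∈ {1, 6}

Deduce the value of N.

4

Among the 8 variables, 2 fits only Q (and all 8 values in {1, 2, 3, 4, 5, 6, 7, 8} must be used), so Q = 2.
The 7 still-open variables together cover exactly {1, 3, 4, 5, 6, 7, 8} — 7 values for 7 variables — and 8 appears only in O's list, so O = 8.
The 6 still-open variables together cover exactly {1, 3, 4, 5, 6, 7} — 6 values for 6 variables — and 3 appears only in P's list, so P = 3.
The 5 still-open variables draw from only 5 values {1, 4, 5, 6, 7}, so each is used; only N can be 4, hence N = 4.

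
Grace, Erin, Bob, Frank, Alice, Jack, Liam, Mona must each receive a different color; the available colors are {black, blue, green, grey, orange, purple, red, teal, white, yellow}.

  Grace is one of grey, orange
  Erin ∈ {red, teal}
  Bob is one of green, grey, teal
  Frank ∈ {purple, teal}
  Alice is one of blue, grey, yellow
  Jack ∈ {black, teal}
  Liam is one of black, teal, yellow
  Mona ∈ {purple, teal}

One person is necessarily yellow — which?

Liam

The 2 variables Frank and Mona are confined to {purple, teal}, which locks those values in; drop them from Erin, Bob, Jack, Liam.
That leaves Erin = red.
That leaves Jack = black. Remove black from Liam.
So yellow goes to Liam.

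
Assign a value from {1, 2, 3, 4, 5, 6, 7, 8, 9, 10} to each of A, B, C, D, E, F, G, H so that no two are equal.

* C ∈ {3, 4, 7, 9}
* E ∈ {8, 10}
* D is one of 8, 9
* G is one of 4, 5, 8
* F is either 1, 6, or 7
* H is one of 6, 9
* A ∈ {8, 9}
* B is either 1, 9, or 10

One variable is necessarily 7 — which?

The 2 variables A and D are confined to {8, 9}, which locks those values in; drop them from B, C, E, G, H.
E's domain is down to {10}, so E = 10. So B can't be 10.
H must be 6 (only option left). So F can't be 6.
That leaves B = 1. Eliminate 1 elsewhere: F.
So 7 goes to F.

F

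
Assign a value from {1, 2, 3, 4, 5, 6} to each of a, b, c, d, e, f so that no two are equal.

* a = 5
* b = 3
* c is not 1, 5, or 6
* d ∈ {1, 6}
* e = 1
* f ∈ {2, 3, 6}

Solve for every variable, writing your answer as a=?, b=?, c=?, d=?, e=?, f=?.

a=5, b=3, c=4, d=6, e=1, f=2

a must be 5 (only option left).
b's domain is down to {3}, so b = 3. So c, f can't be 3.
e must be 1 (only option left). Remove 1 from d.
That leaves d = 6. Strike 6 from f.
That leaves f = 2. Eliminate 2 elsewhere: c.
c's domain is down to {4}, so c = 4.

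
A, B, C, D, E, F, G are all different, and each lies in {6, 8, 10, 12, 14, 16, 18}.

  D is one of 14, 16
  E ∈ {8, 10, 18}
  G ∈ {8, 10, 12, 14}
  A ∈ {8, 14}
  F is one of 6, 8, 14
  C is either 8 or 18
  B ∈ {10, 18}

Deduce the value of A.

14

Among the 7 variables, 6 fits only F (and all 7 values in {6, 8, 10, 12, 14, 16, 18} must be used), so F = 6.
Among the 6 still-open variables, 12 fits only G (and all 6 values in {8, 10, 12, 14, 16, 18} must be used), so G = 12.
The 5 still-open variables draw from only 5 values {8, 10, 14, 16, 18}, so each is used; only D can be 16, hence D = 16.
The 4 still-open variables draw from only 4 values {8, 10, 14, 18}, so each is used; only A can be 14, hence A = 14.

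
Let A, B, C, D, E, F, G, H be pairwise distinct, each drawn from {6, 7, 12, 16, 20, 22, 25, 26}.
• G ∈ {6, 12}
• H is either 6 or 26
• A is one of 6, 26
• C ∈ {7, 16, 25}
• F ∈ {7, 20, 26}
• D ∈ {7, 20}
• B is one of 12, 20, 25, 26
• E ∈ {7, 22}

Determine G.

The 8 variables together cover exactly {6, 7, 12, 16, 20, 22, 25, 26} — 8 values for 8 variables — and 16 appears only in C's list, so C = 16.
Among the 7 still-open variables, 22 fits only E (and all 7 values in {6, 7, 12, 20, 22, 25, 26} must be used), so E = 22.
The 6 still-open variables together cover exactly {6, 7, 12, 20, 25, 26} — 6 values for 6 variables — and 25 appears only in B's list, so B = 25.
The 5 still-open variables draw from only 5 values {6, 7, 12, 20, 26}, so each is used; only G can be 12, hence G = 12.

12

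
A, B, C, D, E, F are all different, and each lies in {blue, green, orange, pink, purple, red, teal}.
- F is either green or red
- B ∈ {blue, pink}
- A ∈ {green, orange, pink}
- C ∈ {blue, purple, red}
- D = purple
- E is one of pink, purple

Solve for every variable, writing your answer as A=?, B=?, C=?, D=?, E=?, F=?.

A=orange, B=blue, C=red, D=purple, E=pink, F=green

D's domain is down to {purple}, so D = purple. Eliminate purple elsewhere: C, E.
E's domain is down to {pink}, so E = pink. Remove pink from A, B.
B has just one choice, so B = blue. Remove blue from C.
C must be red (only option left). Strike red from F.
F must be green (only option left). Eliminate green elsewhere: A.
A must be orange (only option left).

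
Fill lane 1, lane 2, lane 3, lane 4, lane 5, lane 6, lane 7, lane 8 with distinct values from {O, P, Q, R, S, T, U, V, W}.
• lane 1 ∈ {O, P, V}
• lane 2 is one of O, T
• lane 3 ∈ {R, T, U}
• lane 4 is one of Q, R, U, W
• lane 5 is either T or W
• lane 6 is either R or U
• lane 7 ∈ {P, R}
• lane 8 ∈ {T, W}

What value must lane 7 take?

P

The 8 variables together cover exactly {O, P, Q, R, T, U, V, W} — 8 values for 8 variables — and Q appears only in lane 4's list, so lane 4 = Q.
The 7 still-open variables together cover exactly {O, P, R, T, U, V, W} — 7 values for 7 variables — and V appears only in lane 1's list, so lane 1 = V.
The 6 still-open variables together cover exactly {O, P, R, T, U, W} — 6 values for 6 variables — and O appears only in lane 2's list, so lane 2 = O.
The 5 still-open variables together cover exactly {P, R, T, U, W} — 5 values for 5 variables — and P appears only in lane 7's list, so lane 7 = P.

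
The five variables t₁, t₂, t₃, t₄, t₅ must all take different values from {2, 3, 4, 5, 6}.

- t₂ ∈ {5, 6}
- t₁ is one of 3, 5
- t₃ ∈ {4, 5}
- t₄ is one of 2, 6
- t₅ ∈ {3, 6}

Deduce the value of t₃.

The 5 variables draw from only 5 values {2, 3, 4, 5, 6}, so each is used; only t₄ can be 2, hence t₄ = 2.
Among the 4 still-open variables, 4 fits only t₃ (and all 4 values in {3, 4, 5, 6} must be used), so t₃ = 4.

4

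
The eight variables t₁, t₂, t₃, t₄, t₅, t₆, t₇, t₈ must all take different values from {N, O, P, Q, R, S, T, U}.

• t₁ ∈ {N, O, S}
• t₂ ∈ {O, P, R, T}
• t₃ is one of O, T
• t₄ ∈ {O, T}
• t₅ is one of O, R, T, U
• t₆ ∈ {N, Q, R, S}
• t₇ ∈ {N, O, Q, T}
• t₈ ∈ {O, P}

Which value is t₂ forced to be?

R

Among the 8 variables, U fits only t₅ (and all 8 values in {N, O, P, Q, R, S, T, U} must be used), so t₅ = U.
The 2 variables t₃ and t₄ are confined to {O, T}, which locks those values in; drop them from t₁, t₂, t₇, t₈.
That leaves t₈ = P. So t₂ can't be P.
So t₂ = R.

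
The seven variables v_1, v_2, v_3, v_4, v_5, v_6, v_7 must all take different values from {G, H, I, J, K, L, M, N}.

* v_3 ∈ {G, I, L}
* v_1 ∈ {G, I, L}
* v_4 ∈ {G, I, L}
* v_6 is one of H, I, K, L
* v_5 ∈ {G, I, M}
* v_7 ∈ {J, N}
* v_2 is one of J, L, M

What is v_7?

v_1, v_3, v_4 between them cover only {G, I, L} — a naked triple. Remove those values from v_2, v_5, v_6.
v_5 has just one choice, so v_5 = M. Strike M from v_2.
v_2 has just one choice, so v_2 = J. So v_7 can't be J.
So v_7 = N.

N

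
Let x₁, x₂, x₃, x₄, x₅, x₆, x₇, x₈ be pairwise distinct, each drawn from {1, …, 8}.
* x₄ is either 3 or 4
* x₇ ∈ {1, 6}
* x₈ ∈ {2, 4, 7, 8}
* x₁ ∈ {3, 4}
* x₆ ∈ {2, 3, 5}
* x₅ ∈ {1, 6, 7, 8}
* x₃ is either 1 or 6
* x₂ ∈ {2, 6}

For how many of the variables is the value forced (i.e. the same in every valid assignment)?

2

Among the 8 variables, 5 fits only x₆ (and all 8 values in {1, 2, 3, 4, 5, 6, 7, 8} must be used), so x₆ = 5.
x₁ and x₄ between them cover only {3, 4} — a naked pair. Remove those values from x₈.
x₃ and x₇ between them cover only {1, 6} — a naked pair. Remove those values from x₂, x₅.
x₂'s domain is down to {2}, so x₂ = 2. Eliminate 2 elsewhere: x₈.
Determined: x₂=2, x₆=5. The other variables each still have more than one consistent value. That makes 2.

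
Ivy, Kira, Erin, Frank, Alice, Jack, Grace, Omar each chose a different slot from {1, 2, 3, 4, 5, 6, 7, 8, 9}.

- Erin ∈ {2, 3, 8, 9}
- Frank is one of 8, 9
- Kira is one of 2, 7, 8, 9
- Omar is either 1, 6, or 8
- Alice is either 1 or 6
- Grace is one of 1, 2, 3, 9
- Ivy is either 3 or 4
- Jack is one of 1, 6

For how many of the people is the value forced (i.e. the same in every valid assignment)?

4

Among the 8 variables, 4 fits only Ivy (and all 8 values in {1, 2, 3, 4, 6, 7, 8, 9} must be used), so Ivy = 4.
The 7 still-open variables together cover exactly {1, 2, 3, 6, 7, 8, 9} — 7 values for 7 variables — and 7 appears only in Kira's list, so Kira = 7.
The 2 variables Alice and Jack are confined to {1, 6}, which locks those values in; drop them from Grace, Omar.
Omar has just one choice, so Omar = 8. Remove 8 from Erin, Frank.
Frank has just one choice, so Frank = 9. Remove 9 from Erin, Grace.
Determined: Ivy=4, Kira=7, Frank=9, Omar=8. The other people each still have more than one consistent value. That makes 4.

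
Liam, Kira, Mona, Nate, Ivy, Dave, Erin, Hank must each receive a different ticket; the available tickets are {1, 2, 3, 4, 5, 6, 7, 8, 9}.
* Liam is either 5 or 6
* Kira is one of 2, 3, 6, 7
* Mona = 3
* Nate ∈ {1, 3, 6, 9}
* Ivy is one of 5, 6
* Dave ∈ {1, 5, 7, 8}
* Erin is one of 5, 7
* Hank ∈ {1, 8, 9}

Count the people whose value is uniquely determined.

Mona must be 3 (only option left). Eliminate 3 elsewhere: Kira, Nate.
The 7 still-open variables together cover exactly {1, 2, 5, 6, 7, 8, 9} — 7 values for 7 variables — and 2 appears only in Kira's list, so Kira = 2.
Liam and Ivy share exactly the 2 values {5, 6}; by pigeonhole those values go to them, so strike 5, 6 from Nate, Dave, Erin.
Erin's domain is down to {7}, so Erin = 7. Strike 7 from Dave.
Determined: Kira=2, Mona=3, Erin=7. The other people each still have more than one consistent value. That makes 3.

3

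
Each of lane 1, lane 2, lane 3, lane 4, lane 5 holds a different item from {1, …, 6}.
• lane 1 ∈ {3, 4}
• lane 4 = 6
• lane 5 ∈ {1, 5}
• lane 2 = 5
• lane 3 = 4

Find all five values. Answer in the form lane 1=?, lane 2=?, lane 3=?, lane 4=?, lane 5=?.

lane 1=3, lane 2=5, lane 3=4, lane 4=6, lane 5=1

lane 2 has just one choice, so lane 2 = 5. Eliminate 5 elsewhere: lane 5.
lane 3 has just one choice, so lane 3 = 4. Strike 4 from lane 1.
lane 4's domain is down to {6}, so lane 4 = 6.
That leaves lane 5 = 1.
lane 1 has just one choice, so lane 1 = 3.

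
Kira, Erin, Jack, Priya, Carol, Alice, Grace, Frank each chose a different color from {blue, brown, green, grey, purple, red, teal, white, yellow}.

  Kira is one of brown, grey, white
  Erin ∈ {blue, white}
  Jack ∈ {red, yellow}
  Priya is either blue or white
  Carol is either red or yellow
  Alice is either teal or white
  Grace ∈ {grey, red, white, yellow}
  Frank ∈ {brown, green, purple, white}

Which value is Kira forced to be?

brown

Erin and Priya share exactly the 2 values {blue, white}; by pigeonhole those values go to them, so strike blue, white from Kira, Alice, Grace, Frank.
Alice's domain is down to {teal}, so Alice = teal.
Jack and Carol between them cover only {red, yellow} — a naked pair. Remove those values from Grace.
Grace must be grey (only option left). Remove grey from Kira.
So Kira = brown.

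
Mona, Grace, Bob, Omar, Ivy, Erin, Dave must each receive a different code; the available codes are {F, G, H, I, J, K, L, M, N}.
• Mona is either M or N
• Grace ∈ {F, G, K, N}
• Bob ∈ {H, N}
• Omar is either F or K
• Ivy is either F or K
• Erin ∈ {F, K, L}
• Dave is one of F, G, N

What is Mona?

Among the 7 variables, H fits only Bob (and all 7 values in {F, G, H, K, L, M, N} must be used), so Bob = H.
Among the 6 still-open variables, L fits only Erin (and all 6 values in {F, G, K, L, M, N} must be used), so Erin = L.
Among the 5 still-open variables, M fits only Mona (and all 5 values in {F, G, K, M, N} must be used), so Mona = M.

M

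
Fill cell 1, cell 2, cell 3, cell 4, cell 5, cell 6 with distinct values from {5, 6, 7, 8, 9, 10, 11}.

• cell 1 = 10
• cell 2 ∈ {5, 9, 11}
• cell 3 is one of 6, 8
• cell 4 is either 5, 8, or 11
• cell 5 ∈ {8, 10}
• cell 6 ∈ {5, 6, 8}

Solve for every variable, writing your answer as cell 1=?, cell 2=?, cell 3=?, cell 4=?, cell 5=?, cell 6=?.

cell 1 must be 10 (only option left). Strike 10 from cell 5.
cell 5's domain is down to {8}, so cell 5 = 8. Eliminate 8 elsewhere: cell 3, cell 4, cell 6.
cell 3 must be 6 (only option left). So cell 6 can't be 6.
That leaves cell 6 = 5. Eliminate 5 elsewhere: cell 2, cell 4.
cell 4 has just one choice, so cell 4 = 11. So cell 2 can't be 11.
That leaves cell 2 = 9.

cell 1=10, cell 2=9, cell 3=6, cell 4=11, cell 5=8, cell 6=5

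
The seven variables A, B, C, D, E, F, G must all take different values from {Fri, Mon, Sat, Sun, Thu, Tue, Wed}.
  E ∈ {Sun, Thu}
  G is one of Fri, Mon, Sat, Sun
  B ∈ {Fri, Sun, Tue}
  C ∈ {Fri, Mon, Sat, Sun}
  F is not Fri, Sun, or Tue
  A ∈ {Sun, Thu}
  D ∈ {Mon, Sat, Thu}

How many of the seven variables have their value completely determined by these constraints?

The 7 variables together cover exactly {Fri, Mon, Sat, Sun, Thu, Tue, Wed} — 7 values for 7 variables — and Tue appears only in B's list, so B = Tue.
The 6 still-open variables draw from only 6 values {Fri, Mon, Sat, Sun, Thu, Wed}, so each is used; only F can be Wed, hence F = Wed.
A and E share exactly the 2 values {Sun, Thu}; by pigeonhole those values go to them, so strike Sun, Thu from C, D, G.
Determined: B=Tue, F=Wed. The other variables each still have more than one consistent value. That makes 2.

2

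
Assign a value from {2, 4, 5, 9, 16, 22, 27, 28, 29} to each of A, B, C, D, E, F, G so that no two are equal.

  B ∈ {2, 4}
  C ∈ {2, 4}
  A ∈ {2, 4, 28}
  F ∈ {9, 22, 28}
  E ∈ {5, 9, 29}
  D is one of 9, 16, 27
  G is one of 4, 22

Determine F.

9

B and C between them cover only {2, 4} — a naked pair. Remove those values from A, G.
A must be 28 (only option left). Remove 28 from F.
G's domain is down to {22}, so G = 22. Strike 22 from F.
So F = 9.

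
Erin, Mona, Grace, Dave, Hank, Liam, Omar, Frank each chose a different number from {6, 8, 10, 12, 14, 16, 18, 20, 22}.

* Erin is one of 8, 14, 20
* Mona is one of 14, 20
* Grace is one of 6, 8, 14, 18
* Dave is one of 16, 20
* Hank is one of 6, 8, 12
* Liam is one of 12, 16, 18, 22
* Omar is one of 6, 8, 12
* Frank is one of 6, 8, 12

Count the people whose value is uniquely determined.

3

The 8 variables together cover exactly {6, 8, 12, 14, 16, 18, 20, 22} — 8 values for 8 variables — and 22 appears only in Liam's list, so Liam = 22.
The 7 still-open variables draw from only 7 values {6, 8, 12, 14, 16, 18, 20}, so each is used; only Dave can be 16, hence Dave = 16.
Among the 6 still-open variables, 18 fits only Grace (and all 6 values in {6, 8, 12, 14, 18, 20} must be used), so Grace = 18.
Hank, Omar, Frank between them cover only {6, 8, 12} — a naked triple. Remove those values from Erin.
Determined: Grace=18, Dave=16, Liam=22. The other people each still have more than one consistent value. That makes 3.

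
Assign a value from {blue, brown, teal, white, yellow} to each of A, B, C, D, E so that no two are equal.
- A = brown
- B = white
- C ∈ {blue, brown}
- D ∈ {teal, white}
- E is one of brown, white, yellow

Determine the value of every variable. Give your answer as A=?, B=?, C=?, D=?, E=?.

A=brown, B=white, C=blue, D=teal, E=yellow

A's domain is down to {brown}, so A = brown. Strike brown from C, E.
B must be white (only option left). Remove white from D, E.
That leaves C = blue.
That leaves D = teal.
That leaves E = yellow.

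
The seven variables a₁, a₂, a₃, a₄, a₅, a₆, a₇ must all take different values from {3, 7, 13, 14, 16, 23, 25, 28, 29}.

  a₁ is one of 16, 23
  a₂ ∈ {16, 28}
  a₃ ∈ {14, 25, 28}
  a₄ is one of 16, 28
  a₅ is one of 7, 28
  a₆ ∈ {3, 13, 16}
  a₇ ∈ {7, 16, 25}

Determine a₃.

14

The 2 variables a₂ and a₄ are confined to {16, 28}, which locks those values in; drop them from a₁, a₃, a₅, a₆, a₇.
That leaves a₁ = 23.
a₅'s domain is down to {7}, so a₅ = 7. Strike 7 from a₇.
a₇'s domain is down to {25}, so a₇ = 25. Remove 25 from a₃.
So a₃ = 14.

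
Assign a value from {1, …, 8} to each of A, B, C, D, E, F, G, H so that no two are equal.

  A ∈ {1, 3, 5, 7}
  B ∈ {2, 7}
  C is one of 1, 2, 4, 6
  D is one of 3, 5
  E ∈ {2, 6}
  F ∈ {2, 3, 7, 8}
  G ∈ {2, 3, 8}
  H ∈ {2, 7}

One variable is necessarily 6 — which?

E

The 8 variables draw from only 8 values {1, 2, 3, 4, 5, 6, 7, 8}, so each is used; only C can be 4, hence C = 4.
Among the 7 still-open variables, 1 fits only A (and all 7 values in {1, 2, 3, 5, 6, 7, 8} must be used), so A = 1.
Among the 6 still-open variables, 5 fits only D (and all 6 values in {2, 3, 5, 6, 7, 8} must be used), so D = 5.
The 5 still-open variables together cover exactly {2, 3, 6, 7, 8} — 5 values for 5 variables — and 6 appears only in E's list, so E = 6.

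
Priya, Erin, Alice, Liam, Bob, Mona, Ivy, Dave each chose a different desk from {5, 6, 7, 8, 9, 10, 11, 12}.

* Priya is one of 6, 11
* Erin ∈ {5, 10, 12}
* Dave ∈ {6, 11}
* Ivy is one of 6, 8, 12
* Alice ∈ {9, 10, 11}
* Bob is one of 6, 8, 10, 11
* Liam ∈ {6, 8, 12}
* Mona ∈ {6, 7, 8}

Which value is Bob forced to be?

10

The 8 variables draw from only 8 values {5, 6, 7, 8, 9, 10, 11, 12}, so each is used; only Erin can be 5, hence Erin = 5.
Among the 7 still-open variables, 7 fits only Mona (and all 7 values in {6, 7, 8, 9, 10, 11, 12} must be used), so Mona = 7.
Among the 6 still-open variables, 9 fits only Alice (and all 6 values in {6, 8, 9, 10, 11, 12} must be used), so Alice = 9.
Among the 5 still-open variables, 10 fits only Bob (and all 5 values in {6, 8, 10, 11, 12} must be used), so Bob = 10.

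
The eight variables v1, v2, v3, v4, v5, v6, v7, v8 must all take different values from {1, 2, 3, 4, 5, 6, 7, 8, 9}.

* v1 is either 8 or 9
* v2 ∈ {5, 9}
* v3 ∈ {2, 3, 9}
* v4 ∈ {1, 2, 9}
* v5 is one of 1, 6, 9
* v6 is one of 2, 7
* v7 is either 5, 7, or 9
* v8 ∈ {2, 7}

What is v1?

8

Among the 8 variables, 3 fits only v3 (and all 8 values in {1, 2, 3, 5, 6, 7, 8, 9} must be used), so v3 = 3.
The 7 still-open variables together cover exactly {1, 2, 5, 6, 7, 8, 9} — 7 values for 7 variables — and 6 appears only in v5's list, so v5 = 6.
Among the 6 still-open variables, 1 fits only v4 (and all 6 values in {1, 2, 5, 7, 8, 9} must be used), so v4 = 1.
Among the 5 still-open variables, 8 fits only v1 (and all 5 values in {2, 5, 7, 8, 9} must be used), so v1 = 8.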